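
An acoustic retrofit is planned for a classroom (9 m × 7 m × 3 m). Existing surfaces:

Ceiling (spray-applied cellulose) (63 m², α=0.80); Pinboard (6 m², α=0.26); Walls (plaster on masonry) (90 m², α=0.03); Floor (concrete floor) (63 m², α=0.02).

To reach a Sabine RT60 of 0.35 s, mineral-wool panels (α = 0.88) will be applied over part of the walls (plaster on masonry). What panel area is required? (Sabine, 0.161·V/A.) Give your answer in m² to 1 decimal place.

36.5

Total absorption A₁ = 63×0.80 + 6×0.26 + 90×0.03 + 63×0.02
  = 50.400 + 1.560 + 2.700 + 1.260 = 55.920 m² sabins.
Required A₂ = 0.161·189/0.35 = 86.940 sabins.
ΔA needed = 86.940 − 55.920 = 31.020 sabins.
Each m² of panel replacing the walls (plaster on masonry) adds (0.88 − 0.03) = 0.85 sabins.
Area = ΔA/Δα = 31.020/0.85 = 36.5 m².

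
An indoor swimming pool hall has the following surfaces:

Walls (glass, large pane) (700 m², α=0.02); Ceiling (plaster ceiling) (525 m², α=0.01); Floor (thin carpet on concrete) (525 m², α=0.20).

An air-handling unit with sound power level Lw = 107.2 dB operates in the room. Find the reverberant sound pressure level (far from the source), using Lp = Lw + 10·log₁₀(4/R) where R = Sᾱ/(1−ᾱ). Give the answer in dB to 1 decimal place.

A = 124.250 sabins; S = 1750.0 m².
ᾱ = 124.250/1750.0 = 0.0710; R = Sᾱ/(1−ᾱ) = 124.250/(1−0.0710) = 133.746 m².
Lp = Lw + 10 log₁₀(4/R) = 107.2 -15.24 = 92.0 dB.

92.0 dB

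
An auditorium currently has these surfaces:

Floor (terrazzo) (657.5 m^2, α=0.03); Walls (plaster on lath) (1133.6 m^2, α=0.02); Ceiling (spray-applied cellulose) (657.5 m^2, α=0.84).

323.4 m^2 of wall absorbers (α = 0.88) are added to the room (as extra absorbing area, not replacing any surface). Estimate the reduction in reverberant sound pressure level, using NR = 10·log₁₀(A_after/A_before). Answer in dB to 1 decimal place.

Total absorption A_before = 657.5*0.03 + 1133.6*0.02 + 657.5*0.84
  = 19.725 + 22.672 + 552.300 = 594.697 m^2 sabins.
Treatment contributes 323.4·0.88 = 284.592 sabins.
A_after = 594.697 + 284.592 = 879.289 sabins.
NR = 10·log₁₀(879.289/594.697) = 1.7 dB.

1.7 dB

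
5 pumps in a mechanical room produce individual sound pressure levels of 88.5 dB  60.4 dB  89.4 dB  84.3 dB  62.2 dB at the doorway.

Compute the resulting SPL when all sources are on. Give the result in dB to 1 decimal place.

Σ 10^(Lᵢ/10) = 1.851e+09.
Combined level = 10 log₁₀(1.851e+09) = 92.7 dB.

92.7 dB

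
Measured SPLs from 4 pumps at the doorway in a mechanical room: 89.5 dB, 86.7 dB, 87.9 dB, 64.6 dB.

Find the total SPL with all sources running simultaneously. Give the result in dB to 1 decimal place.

Σ 10^(Lᵢ/10) = 1.978e+09.
Combined level = 10 log₁₀(1.978e+09) = 93.0 dB.

93.0 dB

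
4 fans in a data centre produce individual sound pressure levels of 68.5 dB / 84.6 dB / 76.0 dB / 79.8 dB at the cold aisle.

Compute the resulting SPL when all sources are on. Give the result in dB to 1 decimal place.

86.3 dB

Sum in the linear (power) domain: Σ 10^(Lᵢ/10) = 10^(68.5/10) + 10^(84.6/10) + 10^(76.0/10) + 10^(79.8/10) = 4.308e+08.
Combined level = 10 log₁₀(4.308e+08) = 86.3 dB.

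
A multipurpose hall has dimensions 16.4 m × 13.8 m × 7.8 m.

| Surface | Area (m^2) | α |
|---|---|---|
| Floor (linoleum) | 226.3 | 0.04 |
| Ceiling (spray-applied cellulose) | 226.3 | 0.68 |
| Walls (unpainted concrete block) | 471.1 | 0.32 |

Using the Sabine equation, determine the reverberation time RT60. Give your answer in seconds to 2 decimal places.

Total absorption A = 226.3×0.04 + 226.3×0.68 + 471.1×0.32
  = 9.052 + 153.884 + 150.752 = 313.688 m^2 sabins.
V = 16.4·13.8·7.8 = 1765.296 m³.
RT60 = 0.161 · V / A = 0.161 × 1765.296 / 313.688 = 0.91 s.

0.91 s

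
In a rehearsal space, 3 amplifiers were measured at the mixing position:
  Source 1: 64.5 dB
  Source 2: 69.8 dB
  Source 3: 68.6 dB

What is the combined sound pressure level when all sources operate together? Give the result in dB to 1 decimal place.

72.9 dB

Sum in the linear (power) domain: Σ 10^(Lᵢ/10) = 10^(64.5/10) + 10^(69.8/10) + 10^(68.6/10) = 1.961e+07.
Combined level = 10 log₁₀(1.961e+07) = 72.9 dB.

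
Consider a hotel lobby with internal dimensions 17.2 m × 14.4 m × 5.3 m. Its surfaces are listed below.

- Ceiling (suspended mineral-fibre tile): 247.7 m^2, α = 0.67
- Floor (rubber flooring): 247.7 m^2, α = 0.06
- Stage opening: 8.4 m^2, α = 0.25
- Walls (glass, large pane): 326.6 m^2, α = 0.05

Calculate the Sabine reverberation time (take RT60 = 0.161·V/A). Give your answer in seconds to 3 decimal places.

1.061 sec

Total absorption A = 247.7*0.67 + 247.7*0.06 + 8.4*0.25 + 326.6*0.05
  = 165.959 + 14.862 + 2.100 + 16.330 = 199.251 m^2 sabins.
Room volume: 1312.704 m³.
Sabine: RT60 = 0.161 × 1312.704 / 199.251 = 1.061 s.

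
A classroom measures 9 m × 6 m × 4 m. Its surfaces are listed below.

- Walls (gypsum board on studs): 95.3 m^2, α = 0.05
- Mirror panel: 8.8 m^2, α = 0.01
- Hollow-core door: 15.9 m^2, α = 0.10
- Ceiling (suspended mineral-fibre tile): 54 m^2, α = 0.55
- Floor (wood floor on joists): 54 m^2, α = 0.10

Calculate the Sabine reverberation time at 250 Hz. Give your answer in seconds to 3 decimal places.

0.837 s

Summing Sᵢαᵢ: 4.765 + 0.088 + 1.590 + 29.700 + 5.400 → A = 41.543 sabins.
V = 9·6·4 = 216 m³.
T = 0.161 V/A = 0.161·216/41.543 = 0.837 s.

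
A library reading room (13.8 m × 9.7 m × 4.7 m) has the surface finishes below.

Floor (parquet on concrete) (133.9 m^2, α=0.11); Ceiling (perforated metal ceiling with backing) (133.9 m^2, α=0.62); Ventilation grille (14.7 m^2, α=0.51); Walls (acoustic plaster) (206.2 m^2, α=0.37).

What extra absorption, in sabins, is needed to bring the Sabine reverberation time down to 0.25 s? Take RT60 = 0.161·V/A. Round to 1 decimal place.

Total absorption A₁ = 133.9·0.11 + 133.9·0.62 + 14.7·0.51 + 206.2·0.37
  = 14.729 + 83.018 + 7.497 + 76.294 = 181.538 m^2 sabins.
Target A₂ = 0.161·629.142/0.25 = 405.167 sabins (V = 629.142 m³).
ΔA = A₂ − A₁ = 405.167 − 181.538 = 223.6 sabins.

223.6 sabins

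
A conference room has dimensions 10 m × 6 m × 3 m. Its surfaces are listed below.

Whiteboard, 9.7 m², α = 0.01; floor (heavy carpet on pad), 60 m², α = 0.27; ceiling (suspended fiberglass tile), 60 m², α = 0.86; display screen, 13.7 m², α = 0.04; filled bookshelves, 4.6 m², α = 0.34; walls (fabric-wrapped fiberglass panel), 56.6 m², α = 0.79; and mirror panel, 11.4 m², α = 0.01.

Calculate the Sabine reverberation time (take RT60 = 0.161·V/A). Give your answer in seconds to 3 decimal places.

0.252 s

Equivalent absorption area: A = 9.7×0.01 + 60×0.27 + 60×0.86 + 13.7×0.04 + 4.6×0.34 + 56.6×0.79 + 11.4×0.01 = 114.837 m².
V = 10·6·3 = 180 m³.
Sabine: RT60 = 0.161 × 180 / 114.837 = 0.252 s.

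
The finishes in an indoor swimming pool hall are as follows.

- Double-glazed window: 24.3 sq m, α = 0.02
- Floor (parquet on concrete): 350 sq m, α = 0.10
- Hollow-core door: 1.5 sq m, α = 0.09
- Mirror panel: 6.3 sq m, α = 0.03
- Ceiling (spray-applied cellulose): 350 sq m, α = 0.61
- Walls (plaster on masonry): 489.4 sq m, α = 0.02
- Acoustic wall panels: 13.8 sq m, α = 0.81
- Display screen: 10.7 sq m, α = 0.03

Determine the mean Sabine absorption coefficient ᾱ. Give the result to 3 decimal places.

Total surface area S = 1246.0 sq m.
A = 24.3*0.02 + 350*0.10 + 1.5*0.09 + 6.3*0.03 + 350*0.61 + 489.4*0.02 + 13.8*0.81 + 10.7*0.03 = 270.597 sabins.
ᾱ = 270.597 / 1246.0 = 0.217.

0.217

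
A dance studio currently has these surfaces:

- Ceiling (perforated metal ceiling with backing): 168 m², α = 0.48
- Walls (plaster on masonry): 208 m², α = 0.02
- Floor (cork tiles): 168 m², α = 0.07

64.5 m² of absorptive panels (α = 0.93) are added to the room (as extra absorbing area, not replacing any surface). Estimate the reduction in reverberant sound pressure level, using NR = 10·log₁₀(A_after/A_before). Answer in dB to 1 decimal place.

A_before = Σ Sᵢαᵢ = 168×0.48 + 208×0.02 + 168×0.07 = 96.560 sabins.
Added absorption = 64.5 × 0.93 = 59.985 sabins.
New total A_after = 156.545 sabins.
NR = 10·log₁₀(156.545/96.560) = 2.1 dB.

2.1 dB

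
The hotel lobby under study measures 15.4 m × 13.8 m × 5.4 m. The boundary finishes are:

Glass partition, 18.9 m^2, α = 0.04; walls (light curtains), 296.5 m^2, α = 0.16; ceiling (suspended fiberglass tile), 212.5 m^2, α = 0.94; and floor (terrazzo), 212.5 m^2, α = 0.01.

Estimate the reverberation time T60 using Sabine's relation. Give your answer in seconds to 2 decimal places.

Summing Sᵢαᵢ: 0.756 + 47.440 + 199.750 + 2.125 → A = 250.071 sabins.
Volume V = 15.4 × 13.8 × 5.4 = 1147.608 m³.
Sabine: RT60 = 0.161 × 1147.608 / 250.071 = 0.74 s.

0.74 s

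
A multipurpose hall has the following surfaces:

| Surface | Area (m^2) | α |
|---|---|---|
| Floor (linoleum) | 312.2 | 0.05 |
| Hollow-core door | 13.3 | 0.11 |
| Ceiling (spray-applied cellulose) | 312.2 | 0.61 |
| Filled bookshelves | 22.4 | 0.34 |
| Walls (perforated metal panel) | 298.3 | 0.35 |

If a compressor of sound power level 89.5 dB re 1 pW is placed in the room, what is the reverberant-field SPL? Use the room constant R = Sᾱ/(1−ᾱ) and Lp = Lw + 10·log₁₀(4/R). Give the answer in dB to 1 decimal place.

68.7 dB

Σ(Sᵢαᵢ) = 312.2×0.05 + 13.3×0.11 + 312.2×0.61 + 22.4×0.34 + 298.3×0.35 = 319.536; total area S = 958.4 m^2.
ᾱ = 0.3334, so room constant R = A/(1−ᾱ) = 479.352 m^2.
Lp = 89.5 + 10·log₁₀(4/479.352) = 89.5 + (-20.79) = 68.7 dB.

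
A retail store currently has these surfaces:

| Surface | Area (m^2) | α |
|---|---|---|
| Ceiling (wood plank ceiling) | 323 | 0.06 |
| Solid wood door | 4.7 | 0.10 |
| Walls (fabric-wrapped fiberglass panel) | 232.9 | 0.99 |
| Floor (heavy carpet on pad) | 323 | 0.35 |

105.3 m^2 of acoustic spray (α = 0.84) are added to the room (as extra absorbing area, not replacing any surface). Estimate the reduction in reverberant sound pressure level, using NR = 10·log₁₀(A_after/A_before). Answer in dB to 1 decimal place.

Summing Sᵢαᵢ: 19.380 + 0.470 + 230.571 + 113.050 → A_before = 363.471 sabins.
Treatment contributes 105.3·0.84 = 88.452 sabins.
A_after = 363.471 + 88.452 = 451.923 sabins.
NR = 10·log₁₀(451.923/363.471) = 0.9 dB.

0.9 dB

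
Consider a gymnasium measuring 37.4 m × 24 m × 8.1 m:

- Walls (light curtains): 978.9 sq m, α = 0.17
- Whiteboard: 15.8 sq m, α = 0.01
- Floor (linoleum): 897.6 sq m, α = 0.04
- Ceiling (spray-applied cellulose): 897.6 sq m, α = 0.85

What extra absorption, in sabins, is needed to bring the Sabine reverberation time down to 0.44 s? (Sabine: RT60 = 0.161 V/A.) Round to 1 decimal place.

A₁ = Σ Sᵢαᵢ = 978.9·0.17 + 15.8·0.01 + 897.6·0.04 + 897.6·0.85 = 965.435 sabins.
V = 7270.56 m³. Required absorption A₂ = 0.161 × 7270.56 / 0.44 = 2660.364 sabins.
ΔA = A₂ − A₁ = 2660.364 − 965.435 = 1694.9 sabins.

1694.9 sabins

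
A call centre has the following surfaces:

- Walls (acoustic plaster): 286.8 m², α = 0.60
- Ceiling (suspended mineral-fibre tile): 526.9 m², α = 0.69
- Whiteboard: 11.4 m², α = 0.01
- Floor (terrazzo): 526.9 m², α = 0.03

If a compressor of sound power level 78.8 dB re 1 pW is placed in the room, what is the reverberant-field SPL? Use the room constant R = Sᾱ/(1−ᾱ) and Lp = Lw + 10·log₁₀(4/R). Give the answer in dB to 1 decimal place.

55.1 dB

Σ(Sᵢαᵢ) = 286.8·0.60 + 526.9·0.69 + 11.4·0.01 + 526.9·0.03 = 551.562; total area S = 1352.0 m².
ᾱ = 551.562/1352.0 = 0.4080; R = Sᾱ/(1−ᾱ) = 551.562/(1−0.4080) = 931.693 m².
Lp = 78.8 + 10·log₁₀(4/931.693) = 78.8 + (-23.67) = 55.1 dB.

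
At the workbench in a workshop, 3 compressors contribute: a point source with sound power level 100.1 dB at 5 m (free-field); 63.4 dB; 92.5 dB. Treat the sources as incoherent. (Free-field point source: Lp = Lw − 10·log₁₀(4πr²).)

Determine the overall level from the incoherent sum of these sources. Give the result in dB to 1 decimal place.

92.6 dB

Source at 5 m: Lp = 100.1 − 10·log₁₀(4π·5²) = 100.1 − 10·log₁₀(314.159) = 75.1 dB.
Sum in the linear (power) domain: Σ 10^(Lᵢ/10) = 10^(75.1/10) + 10^(63.4/10) + 10^(92.5/10) = 1.813e+09.
L_total = 10·log₁₀(1.813e+09) = 92.6 dB.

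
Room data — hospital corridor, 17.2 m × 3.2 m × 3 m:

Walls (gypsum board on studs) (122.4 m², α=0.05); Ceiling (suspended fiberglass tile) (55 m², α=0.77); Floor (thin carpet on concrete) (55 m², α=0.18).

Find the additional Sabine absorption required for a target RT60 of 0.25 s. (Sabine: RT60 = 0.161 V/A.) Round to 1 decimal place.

48.0 sabins

Equivalent absorption area: A₁ = 122.4·0.05 + 55·0.77 + 55·0.18 = 58.370 m².
For T = 0.25 s, need A₂ = 0.161·V/T = 0.161·165.12/0.25 = 106.337 sabins.
Shortfall: 106.337 − 58.370 = 48.0 sabins.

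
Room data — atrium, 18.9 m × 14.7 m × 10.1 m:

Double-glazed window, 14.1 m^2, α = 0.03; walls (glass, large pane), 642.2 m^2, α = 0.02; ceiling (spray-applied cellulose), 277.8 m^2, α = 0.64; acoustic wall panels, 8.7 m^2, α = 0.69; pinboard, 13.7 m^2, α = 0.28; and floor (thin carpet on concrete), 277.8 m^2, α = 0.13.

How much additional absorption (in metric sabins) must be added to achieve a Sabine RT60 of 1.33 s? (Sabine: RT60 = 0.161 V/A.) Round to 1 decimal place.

102.7 sabins

Equivalent absorption area: A₁ = 14.1·0.03 + 642.2·0.02 + 277.8·0.64 + 8.7·0.69 + 13.7·0.28 + 277.8·0.13 = 237.012 m^2.
For T = 1.33 s, need A₂ = 0.161·V/T = 0.161·2806.083/1.33 = 339.684 sabins.
ΔA = A₂ − A₁ = 339.684 − 237.012 = 102.7 sabins.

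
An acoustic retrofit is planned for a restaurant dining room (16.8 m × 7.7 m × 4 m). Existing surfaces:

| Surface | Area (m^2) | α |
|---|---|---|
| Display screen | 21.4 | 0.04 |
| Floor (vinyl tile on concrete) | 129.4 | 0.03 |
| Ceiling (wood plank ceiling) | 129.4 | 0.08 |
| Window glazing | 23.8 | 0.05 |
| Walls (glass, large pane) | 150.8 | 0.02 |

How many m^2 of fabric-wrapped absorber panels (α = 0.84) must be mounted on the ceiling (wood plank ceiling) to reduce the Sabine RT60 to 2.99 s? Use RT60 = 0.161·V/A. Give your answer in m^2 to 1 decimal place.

11.3

A₁ = Σ Sᵢαᵢ = 21.4·0.04 + 129.4·0.03 + 129.4·0.08 + 23.8·0.05 + 150.8·0.02 = 19.296 sabins.
V = 517.44 m³. Target absorption A₂ = 0.161 × 517.44 / 2.99 = 27.862 sabins.
ΔA needed = 27.862 − 19.296 = 8.566 sabins.
Net gain per m^2: Δα = 0.84 − 0.08 = 0.76.
Panel area = 8.566 / 0.76 = 11.3 m^2.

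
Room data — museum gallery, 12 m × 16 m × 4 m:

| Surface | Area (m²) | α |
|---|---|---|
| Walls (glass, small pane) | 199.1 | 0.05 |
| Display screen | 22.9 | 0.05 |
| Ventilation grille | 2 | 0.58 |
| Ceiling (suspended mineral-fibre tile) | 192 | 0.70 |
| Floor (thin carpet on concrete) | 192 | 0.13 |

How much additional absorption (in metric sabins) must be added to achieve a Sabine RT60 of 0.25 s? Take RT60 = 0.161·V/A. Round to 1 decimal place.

323.0 sabins

A₁ = Σ Sᵢαᵢ = 199.1·0.05 + 22.9·0.05 + 2·0.58 + 192·0.70 + 192·0.13 = 171.620 sabins.
For T = 0.25 s, need A₂ = 0.161·V/T = 0.161·768/0.25 = 494.592 sabins.
ΔA = A₂ − A₁ = 494.592 − 171.620 = 323.0 sabins.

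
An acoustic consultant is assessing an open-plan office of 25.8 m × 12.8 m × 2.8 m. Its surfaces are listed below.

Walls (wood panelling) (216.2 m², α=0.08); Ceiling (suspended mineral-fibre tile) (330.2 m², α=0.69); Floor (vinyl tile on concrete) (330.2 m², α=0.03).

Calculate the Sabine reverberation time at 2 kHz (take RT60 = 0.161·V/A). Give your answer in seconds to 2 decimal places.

0.58 s

Total absorption A = 216.2·0.08 + 330.2·0.69 + 330.2·0.03
  = 17.296 + 227.838 + 9.906 = 255.040 m² sabins.
V = 25.8·12.8·2.8 = 924.672 m³.
RT60 = 0.161 · V / A = 0.161 × 924.672 / 255.040 = 0.58 s.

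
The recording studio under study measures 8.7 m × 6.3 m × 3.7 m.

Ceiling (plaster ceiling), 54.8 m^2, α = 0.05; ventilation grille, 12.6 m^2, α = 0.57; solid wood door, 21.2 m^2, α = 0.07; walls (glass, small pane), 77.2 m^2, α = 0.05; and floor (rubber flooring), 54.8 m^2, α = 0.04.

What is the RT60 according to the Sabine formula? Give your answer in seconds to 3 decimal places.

A = Σ Sᵢαᵢ = 54.8*0.05 + 12.6*0.57 + 21.2*0.07 + 77.2*0.05 + 54.8*0.04 = 17.458 sabins.
Volume V = 8.7 × 6.3 × 3.7 = 202.797 m³.
Sabine: RT60 = 0.161 × 202.797 / 17.458 = 1.870 s.

1.870 seconds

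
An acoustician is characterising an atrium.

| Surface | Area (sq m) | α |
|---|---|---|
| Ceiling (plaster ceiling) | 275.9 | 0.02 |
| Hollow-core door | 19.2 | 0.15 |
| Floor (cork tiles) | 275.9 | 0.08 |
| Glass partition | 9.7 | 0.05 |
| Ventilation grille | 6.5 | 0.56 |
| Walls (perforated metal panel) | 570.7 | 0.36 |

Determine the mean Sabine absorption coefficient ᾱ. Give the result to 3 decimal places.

0.207

Total surface area S = 1157.9 sq m.
A = 275.9*0.02 + 19.2*0.15 + 275.9*0.08 + 9.7*0.05 + 6.5*0.56 + 570.7*0.36 = 240.047 sabins.
ᾱ = A/S = 0.207.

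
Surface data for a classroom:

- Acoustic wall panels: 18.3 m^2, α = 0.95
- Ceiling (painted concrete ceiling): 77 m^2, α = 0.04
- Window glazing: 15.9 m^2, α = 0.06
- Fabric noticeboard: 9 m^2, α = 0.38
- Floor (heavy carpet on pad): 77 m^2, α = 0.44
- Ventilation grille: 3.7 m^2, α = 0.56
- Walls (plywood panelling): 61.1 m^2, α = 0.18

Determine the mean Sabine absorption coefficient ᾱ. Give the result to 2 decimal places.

S = Σ Sᵢ = 18.3 + 77 + 15.9 + 9 + 77 + 3.7 + 61.1 = 262.0 m^2.
Σ(Sᵢαᵢ) = 18.3·0.95 + 77·0.04 + 15.9·0.06 + 9·0.38 + 77·0.44 + 3.7·0.56 + 61.1·0.18 = 71.789.
ᾱ = 71.789 / 262.0 = 0.27.

0.27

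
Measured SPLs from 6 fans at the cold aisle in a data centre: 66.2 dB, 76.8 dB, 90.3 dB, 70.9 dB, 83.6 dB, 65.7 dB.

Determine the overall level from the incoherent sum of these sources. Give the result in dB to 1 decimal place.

91.4 dB

Converting to relative power and adding: 10^(66.2/10) + 10^(76.8/10) + 10^(90.3/10) + 10^(70.9/10) + 10^(83.6/10) + 10^(65.7/10) = 1.369e+09.
Combined level = 10 log₁₀(1.369e+09) = 91.4 dB.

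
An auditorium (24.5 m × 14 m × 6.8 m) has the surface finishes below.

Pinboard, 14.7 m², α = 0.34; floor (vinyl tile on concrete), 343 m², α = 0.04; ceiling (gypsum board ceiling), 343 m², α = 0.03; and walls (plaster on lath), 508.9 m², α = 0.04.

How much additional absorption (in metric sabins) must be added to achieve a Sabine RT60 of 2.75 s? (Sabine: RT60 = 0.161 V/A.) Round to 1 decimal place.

Total absorption A₁ = 14.7*0.34 + 343*0.04 + 343*0.03 + 508.9*0.04
  = 4.998 + 13.720 + 10.290 + 20.356 = 49.364 m² sabins.
V = 2332.4 m³. Required absorption A₂ = 0.161 × 2332.4 / 2.75 = 136.551 sabins.
ΔA = A₂ − A₁ = 136.551 − 49.364 = 87.2 sabins.

87.2 sabins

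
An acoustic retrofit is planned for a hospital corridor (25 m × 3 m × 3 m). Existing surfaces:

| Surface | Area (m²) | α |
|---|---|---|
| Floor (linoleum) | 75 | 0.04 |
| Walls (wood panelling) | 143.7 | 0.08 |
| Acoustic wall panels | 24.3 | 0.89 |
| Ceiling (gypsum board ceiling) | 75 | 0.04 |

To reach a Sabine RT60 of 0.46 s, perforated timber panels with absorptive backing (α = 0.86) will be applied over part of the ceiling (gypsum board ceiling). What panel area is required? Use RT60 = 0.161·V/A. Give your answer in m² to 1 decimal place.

48.3

Total absorption A₁ = 75·0.04 + 143.7·0.08 + 24.3·0.89 + 75·0.04
  = 3.000 + 11.496 + 21.627 + 3.000 = 39.123 m² sabins.
V = 225 m³. Target absorption A₂ = 0.161 × 225 / 0.46 = 78.750 sabins.
ΔA needed = 78.750 − 39.123 = 39.627 sabins.
Each m² of panel replacing the ceiling (gypsum board ceiling) adds (0.86 − 0.04) = 0.82 sabins.
Panel area = 39.627 / 0.82 = 48.3 m².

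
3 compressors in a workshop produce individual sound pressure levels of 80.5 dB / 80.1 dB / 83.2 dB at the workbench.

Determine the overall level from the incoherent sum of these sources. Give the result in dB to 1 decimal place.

86.3 dB

Σ 10^(Lᵢ/10) = 4.235e+08.
Combined level = 10 log₁₀(4.235e+08) = 86.3 dB.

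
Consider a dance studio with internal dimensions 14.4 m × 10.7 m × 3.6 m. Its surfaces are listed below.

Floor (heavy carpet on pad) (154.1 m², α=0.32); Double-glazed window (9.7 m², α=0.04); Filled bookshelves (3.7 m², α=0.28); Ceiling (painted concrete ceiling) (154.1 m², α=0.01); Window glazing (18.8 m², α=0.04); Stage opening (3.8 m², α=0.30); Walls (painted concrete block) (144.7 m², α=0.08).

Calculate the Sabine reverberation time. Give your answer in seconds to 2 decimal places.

A = Σ Sᵢαᵢ = 154.1×0.32 + 9.7×0.04 + 3.7×0.28 + 154.1×0.01 + 18.8×0.04 + 3.8×0.30 + 144.7×0.08 = 65.745 sabins.
V = 14.4·10.7·3.6 = 554.688 m³.
Sabine: RT60 = 0.161 × 554.688 / 65.745 = 1.36 s.

1.36 s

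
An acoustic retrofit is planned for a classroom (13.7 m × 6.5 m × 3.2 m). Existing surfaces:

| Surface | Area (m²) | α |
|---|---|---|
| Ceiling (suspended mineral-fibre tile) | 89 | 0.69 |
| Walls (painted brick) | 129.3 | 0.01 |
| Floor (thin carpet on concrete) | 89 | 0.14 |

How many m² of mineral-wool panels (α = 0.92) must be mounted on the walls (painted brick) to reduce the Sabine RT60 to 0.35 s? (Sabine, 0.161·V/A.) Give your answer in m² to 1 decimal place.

61.4

Summing Sᵢαᵢ: 61.410 + 1.293 + 12.460 → A₁ = 75.163 sabins.
V = 284.96 m³. Target absorption A₂ = 0.161 × 284.96 / 0.35 = 131.082 sabins.
ΔA needed = 131.082 − 75.163 = 55.919 sabins.
Each m² of panel replacing the walls (painted brick) adds (0.92 − 0.01) = 0.91 sabins.
Panel area = 55.919 / 0.91 = 61.4 m².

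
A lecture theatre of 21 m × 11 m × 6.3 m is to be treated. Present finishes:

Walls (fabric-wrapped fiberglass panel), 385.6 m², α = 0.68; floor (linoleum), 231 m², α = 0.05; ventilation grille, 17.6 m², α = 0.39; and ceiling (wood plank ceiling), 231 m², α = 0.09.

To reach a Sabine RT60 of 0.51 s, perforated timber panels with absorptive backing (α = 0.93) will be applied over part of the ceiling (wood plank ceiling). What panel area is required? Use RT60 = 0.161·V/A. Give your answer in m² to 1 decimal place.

188.1

Summing Sᵢαᵢ: 262.208 + 11.550 + 6.864 + 20.790 → A₁ = 301.412 sabins.
Required A₂ = 0.161·1455.3/0.51 = 459.418 sabins.
ΔA needed = 459.418 − 301.412 = 158.006 sabins.
Each m² of panel replacing the ceiling (wood plank ceiling) adds (0.93 − 0.09) = 0.84 sabins.
Area = ΔA/Δα = 158.006/0.84 = 188.1 m².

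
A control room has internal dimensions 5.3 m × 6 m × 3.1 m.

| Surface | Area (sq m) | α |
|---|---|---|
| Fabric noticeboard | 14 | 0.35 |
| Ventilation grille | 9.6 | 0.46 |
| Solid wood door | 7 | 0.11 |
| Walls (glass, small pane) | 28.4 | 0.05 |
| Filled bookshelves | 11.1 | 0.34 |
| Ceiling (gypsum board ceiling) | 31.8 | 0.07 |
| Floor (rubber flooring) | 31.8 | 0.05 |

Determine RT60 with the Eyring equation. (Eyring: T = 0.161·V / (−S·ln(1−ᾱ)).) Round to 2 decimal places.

0.77 seconds

Total surface area S = 14 + 9.6 + 7 + 28.4 + 11.1 + 31.8 + 31.8 = 133.7 sq m.
Σ(Sᵢαᵢ) = 14·0.35 + 9.6·0.46 + 7·0.11 + 28.4·0.05 + 11.1·0.34 + 31.8·0.07 + 31.8·0.05 = 19.096.
ᾱ = 19.096 / 133.7 = 0.1428.
−S·ln(1−ᾱ) = −133.7 × ln(1 − 0.1428) = 20.601.
V = 5.3 × 6 × 3.1 = 98.58 m³.
T = 0.161·V/[−S·ln(1−ᾱ)] = 0.161·98.58/20.601 = 0.77 s.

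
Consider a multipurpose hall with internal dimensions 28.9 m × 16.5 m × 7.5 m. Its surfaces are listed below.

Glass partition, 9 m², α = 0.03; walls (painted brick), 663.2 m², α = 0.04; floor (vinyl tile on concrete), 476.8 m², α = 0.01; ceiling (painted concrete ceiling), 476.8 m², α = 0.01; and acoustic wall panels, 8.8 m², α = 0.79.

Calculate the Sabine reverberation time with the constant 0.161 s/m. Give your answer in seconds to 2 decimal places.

13.30 s

Equivalent absorption area: A = 9·0.03 + 663.2·0.04 + 476.8·0.01 + 476.8·0.01 + 8.8·0.79 = 43.286 m².
Volume V = 28.9 × 16.5 × 7.5 = 3576.375 m³.
RT60 = 0.161 · V / A = 0.161 × 3576.375 / 43.286 = 13.30 s.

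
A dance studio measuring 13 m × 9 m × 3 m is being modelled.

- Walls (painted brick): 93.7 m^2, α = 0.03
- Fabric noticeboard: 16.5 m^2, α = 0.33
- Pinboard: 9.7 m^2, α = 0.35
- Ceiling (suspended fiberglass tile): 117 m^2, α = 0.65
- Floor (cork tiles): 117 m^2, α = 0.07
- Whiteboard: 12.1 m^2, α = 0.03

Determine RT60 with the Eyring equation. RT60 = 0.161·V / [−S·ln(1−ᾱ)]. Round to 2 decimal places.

Total surface area S = 93.7 + 16.5 + 9.7 + 117 + 117 + 12.1 = 366.0 m^2.
Absorption A = 93.7·0.03 + 16.5·0.33 + 9.7·0.35 + 117·0.65 + 117·0.07 + 12.1·0.03 = 96.254 sabins.
ᾱ = 96.254 / 366.0 = 0.2630.
Eyring denominator: −S ln(1−ᾱ) = 111.691.
V = 13 × 9 × 3 = 351 m³.
RT60 = 0.161 × 351 / 111.691 = 0.51 s.

0.51 s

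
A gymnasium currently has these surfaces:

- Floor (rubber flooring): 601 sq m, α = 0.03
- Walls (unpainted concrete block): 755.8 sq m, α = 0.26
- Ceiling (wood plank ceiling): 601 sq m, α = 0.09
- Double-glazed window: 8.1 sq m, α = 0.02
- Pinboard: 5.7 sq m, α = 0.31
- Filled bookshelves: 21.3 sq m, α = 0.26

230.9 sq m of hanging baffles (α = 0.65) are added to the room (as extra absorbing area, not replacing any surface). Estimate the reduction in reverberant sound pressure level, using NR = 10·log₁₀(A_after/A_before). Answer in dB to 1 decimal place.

Total absorption A_before = 601·0.03 + 755.8·0.26 + 601·0.09 + 8.1·0.02 + 5.7·0.31 + 21.3·0.26
  = 18.030 + 196.508 + 54.090 + 0.162 + 1.767 + 5.538 = 276.095 sq m sabins.
Treatment contributes 230.9·0.65 = 150.085 sabins.
A_after = 276.095 + 150.085 = 426.180 sabins.
NR = 10·log₁₀(426.180/276.095) = 1.9 dB.

1.9 dB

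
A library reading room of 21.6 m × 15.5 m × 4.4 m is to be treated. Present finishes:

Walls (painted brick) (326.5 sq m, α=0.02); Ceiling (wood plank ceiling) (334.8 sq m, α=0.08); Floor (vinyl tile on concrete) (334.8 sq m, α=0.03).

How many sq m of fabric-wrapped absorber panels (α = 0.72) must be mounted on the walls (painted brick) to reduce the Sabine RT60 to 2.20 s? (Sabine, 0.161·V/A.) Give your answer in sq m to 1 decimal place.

92.1

Total absorption A₁ = 326.5·0.02 + 334.8·0.08 + 334.8·0.03
  = 6.530 + 26.784 + 10.044 = 43.358 sq m sabins.
Required A₂ = 0.161·1473.12/2.20 = 107.806 sabins.
ΔA needed = 107.806 − 43.358 = 64.448 sabins.
Each sq m of panel replacing the walls (painted brick) adds (0.72 − 0.02) = 0.70 sabins.
Area = ΔA/Δα = 64.448/0.70 = 92.1 sq m.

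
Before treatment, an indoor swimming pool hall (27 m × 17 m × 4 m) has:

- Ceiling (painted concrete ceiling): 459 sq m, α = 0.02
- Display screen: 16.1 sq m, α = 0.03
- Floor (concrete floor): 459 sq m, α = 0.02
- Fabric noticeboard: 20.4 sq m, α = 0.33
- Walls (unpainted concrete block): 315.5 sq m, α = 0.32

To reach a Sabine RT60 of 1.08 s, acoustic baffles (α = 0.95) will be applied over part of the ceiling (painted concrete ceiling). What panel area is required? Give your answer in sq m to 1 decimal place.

158.2

Total absorption A₁ = 459·0.02 + 16.1·0.03 + 459·0.02 + 20.4·0.33 + 315.5·0.32
  = 9.180 + 0.483 + 9.180 + 6.732 + 100.960 = 126.535 sq m sabins.
V = 1836 m³. Target absorption A₂ = 0.161 × 1836 / 1.08 = 273.700 sabins.
ΔA needed = 273.700 − 126.535 = 147.165 sabins.
Each sq m of panel replacing the ceiling (painted concrete ceiling) adds (0.95 − 0.02) = 0.93 sabins.
Area = ΔA/Δα = 147.165/0.93 = 158.2 sq m.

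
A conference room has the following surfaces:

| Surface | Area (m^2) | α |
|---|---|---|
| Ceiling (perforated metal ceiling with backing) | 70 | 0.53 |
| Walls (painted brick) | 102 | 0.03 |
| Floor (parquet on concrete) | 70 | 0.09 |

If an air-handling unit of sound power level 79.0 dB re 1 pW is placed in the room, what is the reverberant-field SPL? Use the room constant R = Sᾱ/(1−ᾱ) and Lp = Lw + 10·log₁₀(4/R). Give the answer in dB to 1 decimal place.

67.4 dB

Σ(Sᵢαᵢ) = 70×0.53 + 102×0.03 + 70×0.09 = 46.460; total area S = 242.0 m^2.
ᾱ = 46.460/242.0 = 0.1920; R = Sᾱ/(1−ᾱ) = 46.460/(1−0.1920) = 57.500 m^2.
Lp = 79.0 + 10·log₁₀(4/57.500) = 79.0 + (-11.58) = 67.4 dB.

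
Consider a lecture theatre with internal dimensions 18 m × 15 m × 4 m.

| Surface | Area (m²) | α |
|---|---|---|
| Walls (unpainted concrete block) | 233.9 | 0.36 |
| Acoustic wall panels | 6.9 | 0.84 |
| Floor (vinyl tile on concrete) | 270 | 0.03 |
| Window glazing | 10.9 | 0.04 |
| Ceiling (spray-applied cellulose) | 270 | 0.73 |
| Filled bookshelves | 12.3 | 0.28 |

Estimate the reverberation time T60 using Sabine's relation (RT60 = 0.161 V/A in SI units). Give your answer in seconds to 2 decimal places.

Equivalent absorption area: A = 233.9×0.36 + 6.9×0.84 + 270×0.03 + 10.9×0.04 + 270×0.73 + 12.3×0.28 = 299.080 m².
Room volume: 1080 m³.
Sabine: RT60 = 0.161 × 1080 / 299.080 = 0.58 s.

0.58 seconds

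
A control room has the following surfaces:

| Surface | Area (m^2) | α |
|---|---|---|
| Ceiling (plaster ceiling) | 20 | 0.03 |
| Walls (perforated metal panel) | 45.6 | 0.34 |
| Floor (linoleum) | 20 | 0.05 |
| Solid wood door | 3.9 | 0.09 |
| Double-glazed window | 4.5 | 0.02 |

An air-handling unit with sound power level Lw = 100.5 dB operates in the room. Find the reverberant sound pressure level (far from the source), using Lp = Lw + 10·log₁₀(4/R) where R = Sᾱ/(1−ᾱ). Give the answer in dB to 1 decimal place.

93.2 dB

Σ(Sᵢαᵢ) = 20·0.03 + 45.6·0.34 + 20·0.05 + 3.9·0.09 + 4.5·0.02 = 17.545; total area S = 94.0 m^2.
ᾱ = 17.545/94.0 = 0.1866; R = Sᾱ/(1−ᾱ) = 17.545/(1−0.1866) = 21.570 m^2.
Lp = Lw + 10 log₁₀(4/R) = 100.5 -7.32 = 93.2 dB.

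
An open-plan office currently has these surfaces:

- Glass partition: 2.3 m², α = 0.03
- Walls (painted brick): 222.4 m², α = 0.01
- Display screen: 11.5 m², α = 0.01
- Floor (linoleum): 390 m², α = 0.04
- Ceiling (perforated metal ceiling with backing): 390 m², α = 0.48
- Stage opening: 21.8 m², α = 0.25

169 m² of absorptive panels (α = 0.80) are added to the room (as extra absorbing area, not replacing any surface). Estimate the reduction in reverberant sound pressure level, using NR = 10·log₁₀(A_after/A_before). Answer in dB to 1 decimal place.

2.2 dB

Total absorption A_before = 2.3×0.03 + 222.4×0.01 + 11.5×0.01 + 390×0.04 + 390×0.48 + 21.8×0.25
  = 0.069 + 2.224 + 0.115 + 15.600 + 187.200 + 5.450 = 210.658 m² sabins.
Added absorption = 169 × 0.80 = 135.200 sabins.
A_after = 210.658 + 135.200 = 345.858 sabins.
NR = 10·log₁₀(345.858/210.658) = 2.2 dB.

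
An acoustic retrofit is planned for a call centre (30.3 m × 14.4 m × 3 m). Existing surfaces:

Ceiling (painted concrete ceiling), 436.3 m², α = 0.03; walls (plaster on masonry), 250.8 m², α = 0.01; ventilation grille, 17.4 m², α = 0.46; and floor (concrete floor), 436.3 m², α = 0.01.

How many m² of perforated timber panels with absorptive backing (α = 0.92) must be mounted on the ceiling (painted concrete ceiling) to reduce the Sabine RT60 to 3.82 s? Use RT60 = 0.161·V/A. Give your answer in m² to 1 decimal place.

30.6

Summing Sᵢαᵢ: 13.089 + 2.508 + 8.004 + 4.363 → A₁ = 27.964 sabins.
Required A₂ = 0.161·1308.96/3.82 = 55.168 sabins.
ΔA needed = 55.168 − 27.964 = 27.204 sabins.
Each m² of panel replacing the ceiling (painted concrete ceiling) adds (0.92 − 0.03) = 0.89 sabins.
Panel area = 27.204 / 0.89 = 30.6 m².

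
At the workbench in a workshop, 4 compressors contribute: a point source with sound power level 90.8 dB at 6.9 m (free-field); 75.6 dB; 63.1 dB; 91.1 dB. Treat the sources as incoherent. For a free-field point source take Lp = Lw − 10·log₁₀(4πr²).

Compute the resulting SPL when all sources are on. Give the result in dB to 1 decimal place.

91.2 dB

Source at 6.9 m: Lp = 90.8 − 10·log₁₀(4π·6.9²) = 90.8 − 10·log₁₀(598.285) = 63.0 dB.
Σ 10^(Lᵢ/10) = 1.329e+09.
Back to dB: 10·log₁₀ Σ = 91.2 dB.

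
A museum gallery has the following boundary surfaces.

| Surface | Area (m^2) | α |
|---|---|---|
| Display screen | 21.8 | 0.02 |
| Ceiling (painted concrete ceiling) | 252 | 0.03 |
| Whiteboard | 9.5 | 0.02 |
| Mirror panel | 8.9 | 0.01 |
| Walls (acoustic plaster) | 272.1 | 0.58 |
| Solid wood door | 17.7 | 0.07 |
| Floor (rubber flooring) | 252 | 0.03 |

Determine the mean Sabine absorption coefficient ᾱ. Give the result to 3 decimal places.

Total surface area S = 834.0 m^2.
Weighted sum Σ Sα = 174.892.
ᾱ = A/S = 0.210.

0.210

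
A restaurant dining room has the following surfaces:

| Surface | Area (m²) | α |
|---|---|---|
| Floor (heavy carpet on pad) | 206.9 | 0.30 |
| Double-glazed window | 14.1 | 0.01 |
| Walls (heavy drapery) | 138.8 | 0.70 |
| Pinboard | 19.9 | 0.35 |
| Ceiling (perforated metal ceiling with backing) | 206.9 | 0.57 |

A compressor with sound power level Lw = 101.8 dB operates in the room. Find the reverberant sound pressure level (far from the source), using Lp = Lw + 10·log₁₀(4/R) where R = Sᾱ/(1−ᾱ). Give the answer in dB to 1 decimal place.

80.4 dB

Σ(Sᵢαᵢ) = 206.9·0.30 + 14.1·0.01 + 138.8·0.70 + 19.9·0.35 + 206.9·0.57 = 284.269; total area S = 586.6 m².
ᾱ = 0.4846, so room constant R = A/(1−ᾱ) = 551.550 m².
Lp = Lw + 10 log₁₀(4/R) = 101.8 -21.40 = 80.4 dB.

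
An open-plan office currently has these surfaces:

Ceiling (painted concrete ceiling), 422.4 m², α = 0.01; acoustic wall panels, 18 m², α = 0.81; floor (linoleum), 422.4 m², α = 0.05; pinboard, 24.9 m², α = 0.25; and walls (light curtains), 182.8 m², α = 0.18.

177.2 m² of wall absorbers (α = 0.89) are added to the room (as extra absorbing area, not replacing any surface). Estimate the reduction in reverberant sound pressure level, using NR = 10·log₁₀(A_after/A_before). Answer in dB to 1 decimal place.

Summing Sᵢαᵢ: 4.224 + 14.580 + 21.120 + 6.225 + 32.904 → A_before = 79.053 sabins.
Treatment contributes 177.2·0.89 = 157.708 sabins.
A_after = 79.053 + 157.708 = 236.761 sabins.
Reduction = 10 log₁₀(A_after/A_before) = 10 log₁₀(2.9950) = 4.8 dB.

4.8 dB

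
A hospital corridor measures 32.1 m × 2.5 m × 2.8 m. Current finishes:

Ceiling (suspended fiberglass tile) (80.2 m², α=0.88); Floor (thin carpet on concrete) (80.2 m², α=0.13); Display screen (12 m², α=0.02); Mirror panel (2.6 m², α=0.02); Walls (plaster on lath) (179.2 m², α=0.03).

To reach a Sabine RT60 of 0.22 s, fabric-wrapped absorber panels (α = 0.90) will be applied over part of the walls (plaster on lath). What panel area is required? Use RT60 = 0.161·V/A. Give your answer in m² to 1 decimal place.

Total absorption A₁ = 80.2×0.88 + 80.2×0.13 + 12×0.02 + 2.6×0.02 + 179.2×0.03
  = 70.576 + 10.426 + 0.240 + 0.052 + 5.376 = 86.670 m² sabins.
Required A₂ = 0.161·224.7/0.22 = 164.440 sabins.
ΔA needed = 164.440 − 86.670 = 77.770 sabins.
Net gain per m²: Δα = 0.90 − 0.03 = 0.87.
Panel area = 77.770 / 0.87 = 89.4 m².

89.4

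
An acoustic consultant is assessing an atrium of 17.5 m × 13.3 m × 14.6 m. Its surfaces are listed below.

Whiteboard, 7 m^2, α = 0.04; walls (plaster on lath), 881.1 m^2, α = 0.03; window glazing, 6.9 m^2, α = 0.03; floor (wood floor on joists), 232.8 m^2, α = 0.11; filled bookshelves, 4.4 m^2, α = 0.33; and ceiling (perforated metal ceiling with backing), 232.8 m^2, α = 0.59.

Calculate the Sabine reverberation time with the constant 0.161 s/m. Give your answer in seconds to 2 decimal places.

A = Σ Sᵢαᵢ = 7·0.04 + 881.1·0.03 + 6.9·0.03 + 232.8·0.11 + 4.4·0.33 + 232.8·0.59 = 191.332 sabins.
Room volume: 3398.15 m³.
RT60 = 0.161 · V / A = 0.161 × 3398.15 / 191.332 = 2.86 s.

2.86 sec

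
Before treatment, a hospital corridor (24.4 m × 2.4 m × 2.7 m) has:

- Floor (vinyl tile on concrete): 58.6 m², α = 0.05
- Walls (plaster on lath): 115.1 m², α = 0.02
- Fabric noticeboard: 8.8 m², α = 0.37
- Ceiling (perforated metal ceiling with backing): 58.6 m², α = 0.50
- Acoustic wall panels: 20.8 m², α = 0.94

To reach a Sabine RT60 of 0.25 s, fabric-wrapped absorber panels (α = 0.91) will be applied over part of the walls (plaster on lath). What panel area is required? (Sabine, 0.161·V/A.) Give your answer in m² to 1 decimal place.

50.0

Summing Sᵢαᵢ: 2.930 + 2.302 + 3.256 + 29.300 + 19.552 → A₁ = 57.340 sabins.
V = 158.112 m³. Target absorption A₂ = 0.161 × 158.112 / 0.25 = 101.824 sabins.
ΔA needed = 101.824 − 57.340 = 44.484 sabins.
Each m² of panel replacing the walls (plaster on lath) adds (0.91 − 0.02) = 0.89 sabins.
Area = ΔA/Δα = 44.484/0.89 = 50.0 m².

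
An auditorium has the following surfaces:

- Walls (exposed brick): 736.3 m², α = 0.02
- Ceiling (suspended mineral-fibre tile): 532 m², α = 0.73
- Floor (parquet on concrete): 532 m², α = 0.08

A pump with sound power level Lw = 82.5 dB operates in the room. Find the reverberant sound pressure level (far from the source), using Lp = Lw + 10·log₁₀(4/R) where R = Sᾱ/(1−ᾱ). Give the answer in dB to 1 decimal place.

60.8 dB

Σ(Sᵢαᵢ) = 736.3×0.02 + 532×0.73 + 532×0.08 = 445.646; total area S = 1800.3 m².
ᾱ = 445.646/1800.3 = 0.2475; R = Sᾱ/(1−ᾱ) = 445.646/(1−0.2475) = 592.221 m².
Lp = Lw + 10 log₁₀(4/R) = 82.5 -21.70 = 60.8 dB.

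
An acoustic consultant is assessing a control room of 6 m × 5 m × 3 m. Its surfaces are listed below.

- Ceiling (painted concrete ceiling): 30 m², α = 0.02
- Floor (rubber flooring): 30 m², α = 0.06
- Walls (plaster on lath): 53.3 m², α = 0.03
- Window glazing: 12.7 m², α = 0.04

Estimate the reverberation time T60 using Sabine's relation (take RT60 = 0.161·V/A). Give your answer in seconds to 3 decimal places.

3.215 seconds

Equivalent absorption area: A = 30*0.02 + 30*0.06 + 53.3*0.03 + 12.7*0.04 = 4.507 m².
Room volume: 90 m³.
Sabine: RT60 = 0.161 × 90 / 4.507 = 3.215 s.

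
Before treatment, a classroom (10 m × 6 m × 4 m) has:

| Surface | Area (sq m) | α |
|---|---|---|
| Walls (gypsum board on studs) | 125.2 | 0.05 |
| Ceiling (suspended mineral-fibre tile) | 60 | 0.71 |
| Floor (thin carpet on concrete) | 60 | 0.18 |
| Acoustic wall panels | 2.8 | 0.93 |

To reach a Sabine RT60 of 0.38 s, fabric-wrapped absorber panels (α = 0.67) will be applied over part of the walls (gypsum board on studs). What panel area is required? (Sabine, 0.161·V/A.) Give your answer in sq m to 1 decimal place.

Total absorption A₁ = 125.2×0.05 + 60×0.71 + 60×0.18 + 2.8×0.93
  = 6.260 + 42.600 + 10.800 + 2.604 = 62.264 sq m sabins.
V = 240 m³. Target absorption A₂ = 0.161 × 240 / 0.38 = 101.684 sabins.
ΔA needed = 101.684 − 62.264 = 39.420 sabins.
Net gain per sq m: Δα = 0.67 − 0.05 = 0.62.
Area = ΔA/Δα = 39.420/0.62 = 63.6 sq m.

63.6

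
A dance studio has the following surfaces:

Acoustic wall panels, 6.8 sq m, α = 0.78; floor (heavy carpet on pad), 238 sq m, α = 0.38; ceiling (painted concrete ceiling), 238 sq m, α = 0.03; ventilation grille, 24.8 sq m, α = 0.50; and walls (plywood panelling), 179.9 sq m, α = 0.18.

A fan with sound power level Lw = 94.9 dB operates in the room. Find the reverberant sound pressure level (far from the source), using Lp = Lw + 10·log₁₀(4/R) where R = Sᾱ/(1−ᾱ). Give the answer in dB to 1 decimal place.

Σ(Sᵢαᵢ) = 6.8·0.78 + 238·0.38 + 238·0.03 + 24.8·0.50 + 179.9·0.18 = 147.666; total area S = 687.5 sq m.
ᾱ = 0.2148, so room constant R = A/(1−ᾱ) = 188.062 sq m.
Lp = 94.9 + 10·log₁₀(4/188.062) = 94.9 + (-16.72) = 78.2 dB.

78.2 dB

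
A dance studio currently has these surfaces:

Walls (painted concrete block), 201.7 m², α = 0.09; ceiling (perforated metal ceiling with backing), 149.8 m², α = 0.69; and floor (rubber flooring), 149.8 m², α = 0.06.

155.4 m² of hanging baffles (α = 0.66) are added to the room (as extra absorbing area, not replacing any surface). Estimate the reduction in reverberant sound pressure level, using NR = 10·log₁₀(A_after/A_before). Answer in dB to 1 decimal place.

2.5 dB

A_before = Σ Sᵢαᵢ = 201.7*0.09 + 149.8*0.69 + 149.8*0.06 = 130.503 sabins.
Added absorption = 155.4 × 0.66 = 102.564 sabins.
New total A_after = 233.067 sabins.
NR = 10·log₁₀(233.067/130.503) = 2.5 dB.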